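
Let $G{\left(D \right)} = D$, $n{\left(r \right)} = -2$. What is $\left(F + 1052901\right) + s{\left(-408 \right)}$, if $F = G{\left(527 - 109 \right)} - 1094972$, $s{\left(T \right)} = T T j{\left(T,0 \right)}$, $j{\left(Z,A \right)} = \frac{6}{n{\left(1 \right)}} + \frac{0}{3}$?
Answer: $-541045$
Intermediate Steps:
$j{\left(Z,A \right)} = -3$ ($j{\left(Z,A \right)} = \frac{6}{-2} + \frac{0}{3} = 6 \left(- \frac{1}{2}\right) + 0 \cdot \frac{1}{3} = -3 + 0 = -3$)
$s{\left(T \right)} = - 3 T^{2}$ ($s{\left(T \right)} = T T \left(-3\right) = T^{2} \left(-3\right) = - 3 T^{2}$)
$F = -1094554$ ($F = \left(527 - 109\right) - 1094972 = 418 - 1094972 = -1094554$)
$\left(F + 1052901\right) + s{\left(-408 \right)} = \left(-1094554 + 1052901\right) - 3 \left(-408\right)^{2} = -41653 - 499392 = -541045$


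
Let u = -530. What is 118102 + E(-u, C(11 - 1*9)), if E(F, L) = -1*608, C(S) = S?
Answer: 117494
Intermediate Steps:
E(F, L) = -608
118102 + E(-u, C(11 - 1*9)) = 118102 - 608 = 117494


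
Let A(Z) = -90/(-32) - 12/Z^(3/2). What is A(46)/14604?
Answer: 15/77888 - √46/2575172 ≈ 0.00018995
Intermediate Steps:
A(Z) = 45/16 - 12/Z^(3/2) (A(Z) = -90*(-1/32) - 12/Z^(3/2) = 45/16 - 12/Z^(3/2))
A(46)/14604 = (45/16 - 3*√46/529)/14604 = (45/16 - 3*√46/529)*(1/14604) = 15/77888 - √46/2575172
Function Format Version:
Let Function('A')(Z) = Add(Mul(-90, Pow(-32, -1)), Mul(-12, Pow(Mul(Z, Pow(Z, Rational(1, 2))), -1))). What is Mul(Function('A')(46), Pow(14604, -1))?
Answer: Add(Rational(15, 77888), Mul(Rational(-1, 2575172), Pow(46, Rational(1, 2)))) ≈ 0.00018995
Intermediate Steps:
Function('A')(Z) = Add(Rational(45, 16), Mul(-12, Pow(Z, Rational(-3, 2)))) (Function('A')(Z) = Add(Mul(-90, Rational(-1, 32)), Mul(-12, Pow(Pow(Z, Rational(3, 2)), -1))) = Add(Rational(45, 16), Mul(-12, Pow(Z, Rational(-3, 2)))))
Mul(Function('A')(46), Pow(14604, -1)) = Mul(Add(Rational(45, 16), Mul(-12, Pow(46, Rational(-3, 2)))), Pow(14604, -1)) = Mul(Add(Rational(45, 16), Mul(-12, Mul(Rational(1, 2116), Pow(46, Rational(1, 2))))), Rational(1, 14604)) = Mul(Add(Rational(45, 16), Mul(Rational(-3, 529), Pow(46, Rational(1, 2)))), Rational(1, 14604)) = Add(Rational(15, 77888), Mul(Rational(-1, 2575172), Pow(46, Rational(1, 2))))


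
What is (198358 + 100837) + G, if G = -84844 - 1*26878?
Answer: 187473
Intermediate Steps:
G = -111722 (G = -84844 - 26878 = -111722)
(198358 + 100837) + G = (198358 + 100837) - 111722 = 299195 - 111722 = 187473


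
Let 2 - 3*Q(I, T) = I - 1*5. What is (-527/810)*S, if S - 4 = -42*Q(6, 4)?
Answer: 527/81 ≈ 6.5062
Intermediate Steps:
Q(I, T) = 7/3 - I/3 (Q(I, T) = 2/3 - (I - 1*5)/3 = 2/3 - (I - 5)/3 = 2/3 - (-5 + I)/3 = 2/3 + (5/3 - I/3) = 7/3 - I/3)
S = -10 (S = 4 - 42*(7/3 - 1/3*6) = 4 - 42*(7/3 - 2) = 4 - 42*1/3 = 4 - 14 = -10)
(-527/810)*S = -527/810*(-10) = 527/81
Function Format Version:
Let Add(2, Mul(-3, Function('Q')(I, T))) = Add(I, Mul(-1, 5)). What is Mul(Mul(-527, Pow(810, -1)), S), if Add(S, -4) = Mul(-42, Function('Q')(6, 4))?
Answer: Rational(527, 81) ≈ 6.5062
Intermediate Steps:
Function('Q')(I, T) = Add(Rational(7, 3), Mul(Rational(-1, 3), I)) (Function('Q')(I, T) = Add(Rational(2, 3), Mul(Rational(-1, 3), Add(I, Mul(-1, 5)))) = Add(Rational(2, 3), Mul(Rational(-1, 3), Add(I, -5))) = Add(Rational(2, 3), Mul(Rational(-1, 3), Add(-5, I))) = Add(Rational(2, 3), Add(Rational(5, 3), Mul(Rational(-1, 3), I))) = Add(Rational(7, 3), Mul(Rational(-1, 3), I)))
S = -10 (S = Add(4, Mul(-42, Add(Rational(7, 3), Mul(Rational(-1, 3), 6)))) = Add(4, Mul(-42, Add(Rational(7, 3), -2))) = Add(4, Mul(-42, Rational(1, 3))) = Add(4, -14) = -10)
Mul(Mul(-527, Pow(810, -1)), S) = Mul(Mul(-527, Pow(810, -1)), -10) = Mul(Mul(-527, Rational(1, 810)), -10) = Mul(Rational(-527, 810), -10) = Rational(527, 81)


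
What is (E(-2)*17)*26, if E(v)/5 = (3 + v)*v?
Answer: -4420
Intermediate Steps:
E(v) = 5*v*(3 + v) (E(v) = 5*((3 + v)*v) = 5*(v*(3 + v)) = 5*v*(3 + v))
(E(-2)*17)*26 = ((5*(-2)*(3 - 2))*17)*26 = ((5*(-2)*1)*17)*26 = -10*17*26 = -170*26 = -4420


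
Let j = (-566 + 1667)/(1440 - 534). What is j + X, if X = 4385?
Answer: 1324637/302 ≈ 4386.2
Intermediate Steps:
j = 367/302 (j = 1101/906 = 1101*(1/906) = 367/302 ≈ 1.2152)
j + X = 367/302 + 4385 = 1324637/302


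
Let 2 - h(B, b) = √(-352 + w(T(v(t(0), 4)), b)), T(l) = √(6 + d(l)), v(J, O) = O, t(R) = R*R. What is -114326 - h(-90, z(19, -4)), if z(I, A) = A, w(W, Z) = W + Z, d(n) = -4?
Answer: -114328 + I*√(356 - √2) ≈ -1.1433e+5 + 18.83*I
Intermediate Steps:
t(R) = R²
T(l) = √2 (T(l) = √(6 - 4) = √2)
h(B, b) = 2 - √(-352 + b + √2) (h(B, b) = 2 - √(-352 + (√2 + b)) = 2 - √(-352 + (b + √2)) = 2 - √(-352 + b + √2))
-114326 - h(-90, z(19, -4)) = -114326 - (2 - √(-352 - 4 + √2)) = -114326 - (2 - √(-356 + √2)) = -114326 + (-2 + √(-356 + √2)) = -114328 + √(-356 + √2)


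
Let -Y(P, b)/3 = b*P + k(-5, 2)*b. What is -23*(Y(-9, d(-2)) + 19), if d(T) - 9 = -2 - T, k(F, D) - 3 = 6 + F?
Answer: -3542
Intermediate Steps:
k(F, D) = 9 + F (k(F, D) = 3 + (6 + F) = 9 + F)
d(T) = 7 - T (d(T) = 9 + (-2 - T) = 7 - T)
Y(P, b) = -12*b - 3*P*b (Y(P, b) = -3*(b*P + (9 - 5)*b) = -3*(P*b + 4*b) = -3*(4*b + P*b) = -12*b - 3*P*b)
-23*(Y(-9, d(-2)) + 19) = -23*(-3*(7 - 1*(-2))*(4 - 9) + 19) = -23*(-3*(7 + 2)*(-5) + 19) = -23*(-3*9*(-5) + 19) = -23*(135 + 19) = -23*154 = -3542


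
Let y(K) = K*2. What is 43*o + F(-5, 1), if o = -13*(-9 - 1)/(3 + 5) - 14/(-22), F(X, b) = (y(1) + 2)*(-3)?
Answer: 31421/44 ≈ 714.11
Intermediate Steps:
y(K) = 2*K
F(X, b) = -12 (F(X, b) = (2*1 + 2)*(-3) = (2 + 2)*(-3) = 4*(-3) = -12)
o = 743/44 (o = -13/(8/(-10)) - 14*(-1/22) = -13/(8*(-1/10)) + 7/11 = -13/(-4/5) + 7/11 = -13*(-5/4) + 7/11 = 65/4 + 7/11 = 743/44 ≈ 16.886)
43*o + F(-5, 1) = 43*(743/44) - 12 = 31949/44 - 12 = 31421/44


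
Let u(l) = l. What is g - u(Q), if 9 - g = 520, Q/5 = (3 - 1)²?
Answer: -531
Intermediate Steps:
Q = 20 (Q = 5*(3 - 1)² = 5*2² = 5*4 = 20)
g = -511 (g = 9 - 1*520 = 9 - 520 = -511)
g - u(Q) = -511 - 1*20 = -511 - 20 = -531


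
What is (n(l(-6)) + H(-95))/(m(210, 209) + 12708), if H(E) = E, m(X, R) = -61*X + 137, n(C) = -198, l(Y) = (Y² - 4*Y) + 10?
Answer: -293/35 ≈ -8.3714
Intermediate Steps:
l(Y) = 10 + Y² - 4*Y
m(X, R) = 137 - 61*X
(n(l(-6)) + H(-95))/(m(210, 209) + 12708) = (-198 - 95)/((137 - 61*210) + 12708) = -293/((137 - 12810) + 12708) = -293/(-12673 + 12708) = -293/35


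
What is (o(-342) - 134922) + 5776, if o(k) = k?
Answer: -129488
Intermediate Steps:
(o(-342) - 134922) + 5776 = (-342 - 134922) + 5776 = -135264 + 5776 = -129488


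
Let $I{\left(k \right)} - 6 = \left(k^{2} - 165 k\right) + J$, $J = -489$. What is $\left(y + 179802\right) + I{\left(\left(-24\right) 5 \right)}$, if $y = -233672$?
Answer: $-20153$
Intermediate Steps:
$I{\left(k \right)} = -483 + k^{2} - 165 k$ ($I{\left(k \right)} = 6 - \left(489 - k^{2} + 165 k\right) = -483 + k^{2} - 165 k$)
$\left(y + 179802\right) + I{\left(\left(-24\right) 5 \right)} = \left(-233672 + 179802\right) - \left(483 - 14400 + 165 \left(-24\right) 5\right) = -53870 - \left(-19317 - 14400\right) = -53870 + \left(-483 + 14400 + 19800\right) = -53870 + 33717 = -20153$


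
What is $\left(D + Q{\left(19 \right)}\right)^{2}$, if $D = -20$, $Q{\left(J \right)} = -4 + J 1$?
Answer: $25$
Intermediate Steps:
$Q{\left(J \right)} = -4 + J$
$\left(D + Q{\left(19 \right)}\right)^{2} = \left(-20 + \left(-4 + 19\right)\right)^{2} = \left(-20 + 15\right)^{2} = \left(-5\right)^{2} = 25$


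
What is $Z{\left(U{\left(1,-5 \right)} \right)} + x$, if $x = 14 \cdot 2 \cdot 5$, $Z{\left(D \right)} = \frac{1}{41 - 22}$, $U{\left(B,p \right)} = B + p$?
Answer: $\frac{2661}{19} \approx 140.05$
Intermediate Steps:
$Z{\left(D \right)} = \frac{1}{19}$
$x = 140$ ($x = 28 \cdot 5 = 140$)
$Z{\left(U{\left(1,-5 \right)} \right)} + x = \frac{1}{19} + 140 = \frac{2661}{19}$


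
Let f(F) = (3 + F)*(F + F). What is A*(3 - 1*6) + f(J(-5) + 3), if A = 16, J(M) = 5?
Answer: 128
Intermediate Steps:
f(F) = 2*F*(3 + F) (f(F) = (3 + F)*(2*F) = 2*F*(3 + F))
A*(3 - 1*6) + f(J(-5) + 3) = 16*(3 - 1*6) + 2*(5 + 3)*(3 + (5 + 3)) = 16*(3 - 6) + 2*8*(3 + 8) = 16*(-3) + 2*8*11 = -48 + 176 = 128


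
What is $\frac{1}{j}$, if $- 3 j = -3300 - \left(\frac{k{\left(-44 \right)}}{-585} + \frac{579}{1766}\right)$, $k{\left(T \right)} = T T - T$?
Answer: $\frac{68874}{75691223} \approx 0.00090993$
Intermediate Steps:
$k{\left(T \right)} = T^{2} - T$
$j = \frac{75691223}{68874}$ ($j = - \frac{-3300 - \left(\frac{\left(-44\right) \left(-1 - 44\right)}{-585} + \frac{579}{1766}\right)}{3} = - \frac{-3300 - \left(\left(-44\right) \left(-45\right) \left(- \frac{1}{585}\right) + 579 \cdot \frac{1}{1766}\right)}{3} = - \frac{-3300 - \left(1980 \left(- \frac{1}{585}\right) + \frac{579}{1766}\right)}{3} = - \frac{-3300 - \left(- \frac{44}{13} + \frac{579}{1766}\right)}{3} = - \frac{-3300 - - \frac{70177}{22958}}{3} = - \frac{-3300 + \frac{70177}{22958}}{3} = \left(- \frac{1}{3}\right) \left(- \frac{75691223}{22958}\right) = \frac{75691223}{68874} \approx 1099.0$)
$\frac{1}{j} = \frac{1}{\frac{75691223}{68874}} = \frac{68874}{75691223}$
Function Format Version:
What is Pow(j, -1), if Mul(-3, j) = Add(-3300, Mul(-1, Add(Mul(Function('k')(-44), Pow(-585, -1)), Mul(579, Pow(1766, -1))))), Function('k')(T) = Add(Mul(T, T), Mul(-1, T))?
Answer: Rational(68874, 75691223) ≈ 0.00090993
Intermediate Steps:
Function('k')(T) = Add(Pow(T, 2), Mul(-1, T))
j = Rational(75691223, 68874) (j = Mul(Rational(-1, 3), Add(-3300, Mul(-1, Add(Mul(Mul(-44, Add(-1, -44)), Pow(-585, -1)), Mul(579, Pow(1766, -1)))))) = Mul(Rational(-1, 3), Add(-3300, Mul(-1, Add(Mul(Mul(-44, -45), Rational(-1, 585)), Mul(579, Rational(1, 1766)))))) = Mul(Rational(-1, 3), Add(-3300, Mul(-1, Add(Mul(1980, Rational(-1, 585)), Rational(579, 1766))))) = Mul(Rational(-1, 3), Add(-3300, Mul(-1, Add(Rational(-44, 13), Rational(579, 1766))))) = Mul(Rational(-1, 3), Add(-3300, Mul(-1, Rational(-70177, 22958)))) = Mul(Rational(-1, 3), Add(-3300, Rational(70177, 22958))) = Mul(Rational(-1, 3), Rational(-75691223, 22958)) = Rational(75691223, 68874) ≈ 1099.0)
Pow(j, -1) = Pow(Rational(75691223, 68874), -1) = Rational(68874, 75691223)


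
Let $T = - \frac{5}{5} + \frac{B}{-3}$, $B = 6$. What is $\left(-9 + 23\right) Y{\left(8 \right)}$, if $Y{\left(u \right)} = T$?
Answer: $-42$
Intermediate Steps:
$T = -3$ ($T = - \frac{5}{5} + \frac{6}{-3} = \left(-5\right) \frac{1}{5} + 6 \left(- \frac{1}{3}\right) = -1 - 2 = -3$)
$Y{\left(u \right)} = -3$
$\left(-9 + 23\right) Y{\left(8 \right)} = \left(-9 + 23\right) \left(-3\right) = 14 \left(-3\right) = -42$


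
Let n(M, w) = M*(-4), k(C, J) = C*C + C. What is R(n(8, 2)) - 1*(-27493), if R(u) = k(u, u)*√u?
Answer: 27493 + 3968*I*√2 ≈ 27493.0 + 5611.6*I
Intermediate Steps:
k(C, J) = C + C² (k(C, J) = C² + C = C + C²)
n(M, w) = -4*M
R(u) = u^(3/2)*(1 + u) (R(u) = (u*(1 + u))*√u = u^(3/2)*(1 + u))
R(n(8, 2)) - 1*(-27493) = (-4*8)^(3/2)*(1 - 4*8) - 1*(-27493) = (-32)^(3/2)*(1 - 32) + 27493 = -128*I*√2*(-31) + 27493 = 3968*I*√2 + 27493 = 27493 + 3968*I*√2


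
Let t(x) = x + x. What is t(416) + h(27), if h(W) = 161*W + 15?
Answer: 5194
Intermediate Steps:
h(W) = 15 + 161*W
t(x) = 2*x
t(416) + h(27) = 2*416 + (15 + 161*27) = 832 + (15 + 4347) = 832 + 4362 = 5194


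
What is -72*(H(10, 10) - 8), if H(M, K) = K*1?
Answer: -144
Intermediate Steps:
H(M, K) = K
-72*(H(10, 10) - 8) = -72*(10 - 8) = -72*2 = -144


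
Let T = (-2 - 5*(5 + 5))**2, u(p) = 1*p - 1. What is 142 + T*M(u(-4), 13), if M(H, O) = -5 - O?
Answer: -48530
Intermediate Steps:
u(p) = -1 + p (u(p) = p - 1 = -1 + p)
T = 2704 (T = (-2 - 5*10)**2 = (-2 - 50)**2 = (-52)**2 = 2704)
142 + T*M(u(-4), 13) = 142 + 2704*(-5 - 1*13) = 142 + 2704*(-5 - 13) = 142 + 2704*(-18) = 142 - 48672 = -48530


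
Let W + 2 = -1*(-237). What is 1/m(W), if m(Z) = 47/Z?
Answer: 5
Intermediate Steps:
W = 235 (W = -2 - 1*(-237) = -2 + 237 = 235)
1/m(W) = 1/(47/235) = 1/(47*(1/235)) = 1/(⅕) = 5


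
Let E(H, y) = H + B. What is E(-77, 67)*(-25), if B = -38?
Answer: 2875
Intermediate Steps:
E(H, y) = -38 + H (E(H, y) = H - 38 = -38 + H)
E(-77, 67)*(-25) = (-38 - 77)*(-25) = -115*(-25) = 2875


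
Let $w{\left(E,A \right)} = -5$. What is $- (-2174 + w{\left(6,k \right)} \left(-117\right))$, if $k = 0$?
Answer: $1589$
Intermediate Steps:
$- (-2174 + w{\left(6,k \right)} \left(-117\right)) = - (-2174 - -585) = - (-2174 + 585) = \left(-1\right) \left(-1589\right) = 1589$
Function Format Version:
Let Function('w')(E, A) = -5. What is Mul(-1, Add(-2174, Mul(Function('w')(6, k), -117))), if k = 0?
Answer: 1589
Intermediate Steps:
Mul(-1, Add(-2174, Mul(Function('w')(6, k), -117))) = Mul(-1, Add(-2174, Mul(-5, -117))) = Mul(-1, Add(-2174, 585)) = Mul(-1, -1589) = 1589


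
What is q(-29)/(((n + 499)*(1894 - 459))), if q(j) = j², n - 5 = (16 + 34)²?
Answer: 841/4310740 ≈ 0.00019509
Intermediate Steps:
n = 2505 (n = 5 + (16 + 34)² = 5 + 50² = 5 + 2500 = 2505)
q(-29)/(((n + 499)*(1894 - 459))) = (-29)²/(((2505 + 499)*(1894 - 459))) = 841/((3004*1435)) = 841/4310740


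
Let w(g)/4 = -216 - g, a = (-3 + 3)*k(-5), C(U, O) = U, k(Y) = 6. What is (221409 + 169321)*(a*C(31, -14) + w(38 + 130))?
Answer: -600161280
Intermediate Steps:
a = 0 (a = (-3 + 3)*6 = 0*6 = 0)
w(g) = -864 - 4*g (w(g) = 4*(-216 - g) = -864 - 4*g)
(221409 + 169321)*(a*C(31, -14) + w(38 + 130)) = (221409 + 169321)*(0*31 + (-864 - 4*(38 + 130))) = 390730*(0 + (-864 - 4*168)) = 390730*(0 + (-864 - 672)) = 390730*(0 - 1536) = 390730*(-1536) = -600161280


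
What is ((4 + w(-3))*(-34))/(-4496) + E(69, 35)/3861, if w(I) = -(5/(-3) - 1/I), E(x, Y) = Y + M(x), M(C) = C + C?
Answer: 92371/1084941 ≈ 0.085139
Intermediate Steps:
M(C) = 2*C
E(x, Y) = Y + 2*x
w(I) = 5/3 + 1/I (w(I) = -(5*(-⅓) - 1/I) = -(-5/3 - 1/I) = 5/3 + 1/I)
((4 + w(-3))*(-34))/(-4496) + E(69, 35)/3861 = ((4 + (5/3 + 1/(-3)))*(-34))/(-4496) + (35 + 2*69)/3861 = ((4 + (5/3 - ⅓))*(-34))*(-1/4496) + (35 + 138)*(1/3861) = ((4 + 4/3)*(-34))*(-1/4496) + 173*(1/3861) = ((16/3)*(-34))*(-1/4496) + 173/3861 = -544/3*(-1/4496) + 173/3861 = 34/843 + 173/3861 = 92371/1084941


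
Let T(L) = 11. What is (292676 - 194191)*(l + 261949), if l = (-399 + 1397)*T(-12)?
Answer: 26879215595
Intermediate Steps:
l = 10978 (l = (-399 + 1397)*11 = 998*11 = 10978)
(292676 - 194191)*(l + 261949) = (292676 - 194191)*(10978 + 261949) = 98485*272927 = 26879215595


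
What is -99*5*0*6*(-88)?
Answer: 0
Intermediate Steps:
-99*5*0*6*(-88) = -0*6*(-88) = -99*0*(-88) = 0*(-88) = 0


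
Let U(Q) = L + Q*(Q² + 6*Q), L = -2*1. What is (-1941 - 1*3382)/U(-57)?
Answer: 5323/165701 ≈ 0.032124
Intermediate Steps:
L = -2
U(Q) = -2 + Q*(Q² + 6*Q)
(-1941 - 1*3382)/U(-57) = (-1941 - 1*3382)/(-2 + (-57)³ + 6*(-57)²) = (-1941 - 3382)/(-2 - 185193 + 6*3249) = -5323/(-2 - 185193 + 19494) = -5323/(-165701) = -5323*(-1/165701) = 5323/165701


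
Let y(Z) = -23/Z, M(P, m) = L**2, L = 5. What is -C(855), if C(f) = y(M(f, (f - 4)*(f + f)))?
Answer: 23/25 ≈ 0.92000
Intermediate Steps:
M(P, m) = 25 (M(P, m) = 5**2 = 25)
C(f) = -23/25
-C(855) = -1*(-23/25) = 23/25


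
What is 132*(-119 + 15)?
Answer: -13728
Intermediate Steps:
132*(-119 + 15) = 132*(-104) = -13728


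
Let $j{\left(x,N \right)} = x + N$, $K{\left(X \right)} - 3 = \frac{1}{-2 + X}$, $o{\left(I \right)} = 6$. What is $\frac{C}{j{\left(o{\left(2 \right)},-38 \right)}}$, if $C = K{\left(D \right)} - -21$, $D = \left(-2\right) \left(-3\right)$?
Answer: $- \frac{97}{128} \approx -0.75781$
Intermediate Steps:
$D = 6$
$K{\left(X \right)} = 3 + \frac{1}{-2 + X}$
$j{\left(x,N \right)} = N + x$
$C = \frac{97}{4}$ ($C = \frac{-5 + 3 \cdot 6}{-2 + 6} - -21 = \frac{-5 + 18}{4} + 21 = \frac{1}{4} \cdot 13 + 21 = \frac{13}{4} + 21 = \frac{97}{4} \approx 24.25$)
$\frac{C}{j{\left(o{\left(2 \right)},-38 \right)}} = \frac{1}{-38 + 6} \cdot \frac{97}{4} = \frac{1}{-32} \cdot \frac{97}{4} = \left(- \frac{1}{32}\right) \frac{97}{4} = - \frac{97}{128}$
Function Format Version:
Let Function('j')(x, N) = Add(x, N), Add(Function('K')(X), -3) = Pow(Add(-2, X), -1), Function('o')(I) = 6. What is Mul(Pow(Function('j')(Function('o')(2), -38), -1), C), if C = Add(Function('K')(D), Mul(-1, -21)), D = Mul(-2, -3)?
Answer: Rational(-97, 128) ≈ -0.75781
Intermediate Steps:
D = 6
Function('K')(X) = Add(3, Pow(Add(-2, X), -1))
Function('j')(x, N) = Add(N, x)
C = Rational(97, 4) (C = Add(Mul(Pow(Add(-2, 6), -1), Add(-5, Mul(3, 6))), Mul(-1, -21)) = Add(Mul(Pow(4, -1), Add(-5, 18)), 21) = Add(Mul(Rational(1, 4), 13), 21) = Add(Rational(13, 4), 21) = Rational(97, 4) ≈ 24.250)
Mul(Pow(Function('j')(Function('o')(2), -38), -1), C) = Mul(Pow(Add(-38, 6), -1), Rational(97, 4)) = Mul(Pow(-32, -1), Rational(97, 4)) = Mul(Rational(-1, 32), Rational(97, 4)) = Rational(-97, 128)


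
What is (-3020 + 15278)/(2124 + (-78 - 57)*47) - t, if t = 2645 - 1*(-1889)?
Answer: -2127808/469 ≈ -4536.9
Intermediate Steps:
t = 4534 (t = 2645 + 1889 = 4534)
(-3020 + 15278)/(2124 + (-78 - 57)*47) - t = (-3020 + 15278)/(2124 + (-78 - 57)*47) - 1*4534 = 12258/(2124 - 135*47) - 4534 = 12258/(2124 - 6345) - 4534 = 12258/(-4221) - 4534 = 12258*(-1/4221) - 4534 = -1362/469 - 4534 = -2127808/469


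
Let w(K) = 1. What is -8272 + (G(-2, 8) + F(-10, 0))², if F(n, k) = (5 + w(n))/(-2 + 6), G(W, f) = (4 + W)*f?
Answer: -31863/4 ≈ -7965.8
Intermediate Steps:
G(W, f) = f*(4 + W)
F(n, k) = 3/2 (F(n, k) = (5 + 1)/(-2 + 6) = 6/4 = 6*(¼) = 3/2)
-8272 + (G(-2, 8) + F(-10, 0))² = -8272 + (8*(4 - 2) + 3/2)² = -8272 + (8*2 + 3/2)² = -8272 + (16 + 3/2)² = -8272 + (35/2)² = -8272 + 1225/4 = -31863/4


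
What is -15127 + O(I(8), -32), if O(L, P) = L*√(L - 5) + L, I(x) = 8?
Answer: -15119 + 8*√3 ≈ -15105.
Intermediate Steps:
O(L, P) = L + L*√(-5 + L) (O(L, P) = L*√(-5 + L) + L = L + L*√(-5 + L))
-15127 + O(I(8), -32) = -15127 + 8*(1 + √(-5 + 8)) = -15127 + 8*(1 + √3) = -15127 + (8 + 8*√3) = -15119 + 8*√3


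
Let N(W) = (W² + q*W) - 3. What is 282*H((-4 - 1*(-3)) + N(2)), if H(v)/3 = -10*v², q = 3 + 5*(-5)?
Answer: -16378560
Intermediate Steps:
q = -22 (q = 3 - 25 = -22)
N(W) = -3 + W² - 22*W (N(W) = (W² - 22*W) - 3 = -3 + W² - 22*W)
H(v) = -30*v² (H(v) = 3*(-10*v²) = -30*v²)
282*H((-4 - 1*(-3)) + N(2)) = 282*(-30*((-4 - 1*(-3)) + (-3 + 2² - 22*2))²) = 282*(-30*((-4 + 3) + (-3 + 4 - 44))²) = 282*(-30*(-1 - 43)²) = 282*(-30*(-44)²) = 282*(-30*1936) = 282*(-58080) = -16378560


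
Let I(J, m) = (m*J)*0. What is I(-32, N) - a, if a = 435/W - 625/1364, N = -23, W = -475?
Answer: 178043/129580 ≈ 1.3740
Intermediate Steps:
a = -178043/129580 (a = 435/(-475) - 625/1364 = 435*(-1/475) - 625*1/1364 = -87/95 - 625/1364 = -178043/129580 ≈ -1.3740)
I(J, m) = 0 (I(J, m) = (J*m)*0 = 0)
I(-32, N) - a = 0 - 1*(-178043/129580) = 0 + 178043/129580 = 178043/129580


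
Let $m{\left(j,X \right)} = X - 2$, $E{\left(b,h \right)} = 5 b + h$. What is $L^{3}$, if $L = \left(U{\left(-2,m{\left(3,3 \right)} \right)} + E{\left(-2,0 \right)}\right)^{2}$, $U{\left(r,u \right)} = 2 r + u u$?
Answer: $4826809$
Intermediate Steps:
$E{\left(b,h \right)} = h + 5 b$
$m{\left(j,X \right)} = -2 + X$ ($m{\left(j,X \right)} = X - 2 = -2 + X$)
$U{\left(r,u \right)} = u^{2} + 2 r$ ($U{\left(r,u \right)} = 2 r + u^{2} = u^{2} + 2 r$)
$L = 169$ ($L = \left(\left(\left(-2 + 3\right)^{2} + 2 \left(-2\right)\right) + \left(0 + 5 \left(-2\right)\right)\right)^{2} = \left(\left(1^{2} - 4\right) + \left(0 - 10\right)\right)^{2} = \left(\left(1 - 4\right) - 10\right)^{2} = \left(-3 - 10\right)^{2} = \left(-13\right)^{2} = 169$)
$L^{3} = 169^{3} = 4826809$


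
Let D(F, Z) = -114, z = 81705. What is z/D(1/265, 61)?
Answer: -27235/38 ≈ -716.71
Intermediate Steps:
z/D(1/265, 61) = 81705/(-114) = 81705*(-1/114) = -27235/38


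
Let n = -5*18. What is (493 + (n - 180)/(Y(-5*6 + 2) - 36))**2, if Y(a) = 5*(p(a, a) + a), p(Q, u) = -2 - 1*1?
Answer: 8917591489/36481 ≈ 2.4444e+5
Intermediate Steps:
n = -90
p(Q, u) = -3 (p(Q, u) = -2 - 1 = -3)
Y(a) = -15 + 5*a (Y(a) = 5*(-3 + a) = -15 + 5*a)
(493 + (n - 180)/(Y(-5*6 + 2) - 36))**2 = (493 + (-90 - 180)/((-15 + 5*(-5*6 + 2)) - 36))**2 = (493 - 270/((-15 + 5*(-30 + 2)) - 36))**2 = (493 - 270/((-15 + 5*(-28)) - 36))**2 = (493 - 270/((-15 - 140) - 36))**2 = (493 - 270/(-155 - 36))**2 = (493 - 270/(-191))**2 = (493 - 270*(-1/191))**2 = (493 + 270/191)**2 = (94433/191)**2 = 8917591489/36481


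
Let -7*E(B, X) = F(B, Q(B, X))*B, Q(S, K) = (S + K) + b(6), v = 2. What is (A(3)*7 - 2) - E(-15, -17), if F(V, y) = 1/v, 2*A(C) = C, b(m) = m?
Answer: 52/7 ≈ 7.4286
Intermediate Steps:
A(C) = C/2
Q(S, K) = 6 + K + S (Q(S, K) = (S + K) + 6 = (K + S) + 6 = 6 + K + S)
F(V, y) = ½ (F(V, y) = 1/2 = ½)
E(B, X) = -B/14
(A(3)*7 - 2) - E(-15, -17) = (((½)*3)*7 - 2) - (-1)*(-15)/14 = ((3/2)*7 - 2) - 1*15/14 = (21/2 - 2) - 15/14 = 17/2 - 15/14 = 52/7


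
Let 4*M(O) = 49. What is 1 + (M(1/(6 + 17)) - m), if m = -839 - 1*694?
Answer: 6185/4 ≈ 1546.3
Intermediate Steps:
M(O) = 49/4 (M(O) = (¼)*49 = 49/4)
m = -1533 (m = -839 - 694 = -1533)
1 + (M(1/(6 + 17)) - m) = 1 + (49/4 - 1*(-1533)) = 1 + (49/4 + 1533) = 1 + 6181/4 = 6185/4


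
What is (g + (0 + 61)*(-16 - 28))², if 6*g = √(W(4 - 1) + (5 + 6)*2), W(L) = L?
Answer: 259177801/36 ≈ 7.1994e+6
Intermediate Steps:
g = ⅚ (g = √((4 - 1) + (5 + 6)*2)/6 = √(3 + 11*2)/6 = √(3 + 22)/6 = √25/6 = (⅙)*5 = ⅚ ≈ 0.83333)
(g + (0 + 61)*(-16 - 28))² = (⅚ + (0 + 61)*(-16 - 28))² = (⅚ + 61*(-44))² = (⅚ - 2684)² = (-16099/6)² = 259177801/36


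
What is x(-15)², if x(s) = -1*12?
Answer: 144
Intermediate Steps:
x(s) = -12
x(-15)² = (-12)² = 144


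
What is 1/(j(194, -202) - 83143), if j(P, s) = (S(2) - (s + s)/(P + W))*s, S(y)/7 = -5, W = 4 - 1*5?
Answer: -193/14763697 ≈ -1.3073e-5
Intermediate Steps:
W = -1 (W = 4 - 5 = -1)
S(y) = -35 (S(y) = 7*(-5) = -35)
j(P, s) = s*(-35 - 2*s/(-1 + P)) (j(P, s) = (-35 - (s + s)/(P - 1))*s = (-35 - 2*s/(-1 + P))*s = s*(-35 - 2*s/(-1 + P)))
1/(j(194, -202) - 83143) = 1/(-202*(35 - 35*194 - 2*(-202))/(-1 + 194) - 83143) = 1/(-202*(35 - 6790 + 404)/193 - 83143) = 1/(-202*1/193*(-6351) - 83143) = 1/(1282902/193 - 83143) = 1/(-14763697/193) = -193/14763697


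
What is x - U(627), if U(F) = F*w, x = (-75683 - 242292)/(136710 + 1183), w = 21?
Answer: -259422158/19699 ≈ -13169.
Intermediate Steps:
x = -45425/19699 (x = -317975/137893 = -317975*1/137893 = -45425/19699 ≈ -2.3060)
U(F) = 21*F (U(F) = F*21 = 21*F)
x - U(627) = -45425/19699 - 21*627 = -45425/19699 - 1*13167 = -45425/19699 - 13167 = -259422158/19699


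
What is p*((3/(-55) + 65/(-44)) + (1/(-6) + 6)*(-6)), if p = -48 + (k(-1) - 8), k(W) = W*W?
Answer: 8037/4 ≈ 2009.3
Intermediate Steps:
k(W) = W²
p = -55 (p = -48 + ((-1)² - 8) = -48 + (1 - 8) = -48 - 7 = -55)
p*((3/(-55) + 65/(-44)) + (1/(-6) + 6)*(-6)) = -55*((3/(-55) + 65/(-44)) + (1/(-6) + 6)*(-6)) = -55*((3*(-1/55) + 65*(-1/44)) + (-⅙ + 6)*(-6)) = -55*((-3/55 - 65/44) + (35/6)*(-6)) = -55*(-337/220 - 35) = -55*(-8037/220) = 8037/4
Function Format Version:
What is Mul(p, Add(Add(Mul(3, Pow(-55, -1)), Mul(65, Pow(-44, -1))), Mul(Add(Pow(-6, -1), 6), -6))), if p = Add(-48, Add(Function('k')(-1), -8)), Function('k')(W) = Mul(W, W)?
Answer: Rational(8037, 4) ≈ 2009.3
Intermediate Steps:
Function('k')(W) = Pow(W, 2)
p = -55 (p = Add(-48, Add(Pow(-1, 2), -8)) = Add(-48, Add(1, -8)) = Add(-48, -7) = -55)
Mul(p, Add(Add(Mul(3, Pow(-55, -1)), Mul(65, Pow(-44, -1))), Mul(Add(Pow(-6, -1), 6), -6))) = Mul(-55, Add(Add(Mul(3, Pow(-55, -1)), Mul(65, Pow(-44, -1))), Mul(Add(Pow(-6, -1), 6), -6))) = Mul(-55, Add(Add(Mul(3, Rational(-1, 55)), Mul(65, Rational(-1, 44))), Mul(Add(Rational(-1, 6), 6), -6))) = Mul(-55, Add(Add(Rational(-3, 55), Rational(-65, 44)), Mul(Rational(35, 6), -6))) = Mul(-55, Add(Rational(-337, 220), -35)) = Mul(-55, Rational(-8037, 220)) = Rational(8037, 4)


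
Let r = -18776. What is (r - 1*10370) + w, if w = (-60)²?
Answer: -25546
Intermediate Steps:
w = 3600
(r - 1*10370) + w = (-18776 - 1*10370) + 3600 = (-18776 - 10370) + 3600 = -29146 + 3600 = -25546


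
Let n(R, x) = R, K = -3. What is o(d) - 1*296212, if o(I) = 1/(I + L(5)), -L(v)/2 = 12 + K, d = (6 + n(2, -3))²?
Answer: -13625751/46 ≈ -2.9621e+5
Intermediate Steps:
d = 64 (d = (6 + 2)² = 8² = 64)
L(v) = -18 (L(v) = -2*(12 - 3) = -2*9 = -18)
o(I) = 1/(-18 + I) (o(I) = 1/(I - 18) = 1/(-18 + I))
o(d) - 1*296212 = 1/(-18 + 64) - 1*296212 = 1/46 - 296212 = -13625751/46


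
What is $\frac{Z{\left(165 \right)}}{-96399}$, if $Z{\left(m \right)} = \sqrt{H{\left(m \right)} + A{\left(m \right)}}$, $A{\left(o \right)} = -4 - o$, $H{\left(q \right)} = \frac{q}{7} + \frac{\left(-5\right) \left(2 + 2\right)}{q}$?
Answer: $- \frac{i \sqrt{7766682}}{22268169} \approx - 0.00012515 i$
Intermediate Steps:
$H{\left(q \right)} = - \frac{20}{q} + \frac{q}{7}$ ($H{\left(q \right)} = q \frac{1}{7} + \frac{\left(-5\right) 4}{q} = \frac{q}{7} - \frac{20}{q} = - \frac{20}{q} + \frac{q}{7}$)
$Z{\left(m \right)} = \sqrt{-4 - \frac{20}{m} - \frac{6 m}{7}}$ ($Z{\left(m \right)} = \sqrt{\left(- \frac{20}{m} + \frac{m}{7}\right) - \left(4 + m\right)} = \sqrt{-4 - \frac{20}{m} - \frac{6 m}{7}}$)
$\frac{Z{\left(165 \right)}}{-96399} = \frac{\frac{1}{7} \sqrt{-196 - \frac{980}{165} - 6930}}{-96399} = \frac{\sqrt{-196 - \frac{196}{33} - 6930}}{7} \left(- \frac{1}{96399}\right) = \frac{\sqrt{- \frac{235354}{33}}}{7} \left(- \frac{1}{96399}\right) = \frac{\frac{1}{33} i \sqrt{7766682}}{7} \left(- \frac{1}{96399}\right) = \frac{i \sqrt{7766682}}{231} \left(- \frac{1}{96399}\right) = - \frac{i \sqrt{7766682}}{22268169}$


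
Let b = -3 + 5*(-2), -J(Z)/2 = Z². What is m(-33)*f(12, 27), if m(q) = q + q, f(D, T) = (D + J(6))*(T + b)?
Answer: 55440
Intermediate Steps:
J(Z) = -2*Z²
b = -13 (b = -3 - 10 = -13)
f(D, T) = (-72 + D)*(-13 + T) (f(D, T) = (D - 2*6²)*(T - 13) = (D - 2*36)*(-13 + T) = (D - 72)*(-13 + T) = (-72 + D)*(-13 + T))
m(q) = 2*q
m(-33)*f(12, 27) = (2*(-33))*(936 - 72*27 - 13*12 + 12*27) = -66*(936 - 1944 - 156 + 324) = -66*(-840) = 55440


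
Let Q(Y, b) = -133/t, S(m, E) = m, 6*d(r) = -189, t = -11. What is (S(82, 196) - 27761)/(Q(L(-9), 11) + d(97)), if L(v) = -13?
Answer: 608938/427 ≈ 1426.1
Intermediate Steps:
d(r) = -63/2 (d(r) = (⅙)*(-189) = -63/2)
Q(Y, b) = 133/11 (Q(Y, b) = -133/(-11) = -133*(-1/11) = 133/11)
(S(82, 196) - 27761)/(Q(L(-9), 11) + d(97)) = (82 - 27761)/(133/11 - 63/2) = -27679/(-427/22) = -27679*(-22/427) = 608938/427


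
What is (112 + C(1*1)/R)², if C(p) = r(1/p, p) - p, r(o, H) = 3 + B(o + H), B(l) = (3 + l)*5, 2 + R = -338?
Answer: 1448030809/115600 ≈ 12526.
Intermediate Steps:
R = -340 (R = -2 - 338 = -340)
B(l) = 15 + 5*l
r(o, H) = 18 + 5*H + 5*o (r(o, H) = 3 + (15 + 5*(o + H)) = 3 + (15 + 5*(H + o)) = 3 + (15 + (5*H + 5*o)) = 3 + (15 + 5*H + 5*o) = 18 + 5*H + 5*o)
C(p) = 18 + 4*p + 5/p (C(p) = (18 + 5*p + 5*(1/p)) - p = (18 + 5*p + 5/p) - p = 18 + 4*p + 5/p)
(112 + C(1*1)/R)² = (112 + (18 + 4*(1*1) + 5/((1*1)))/(-340))² = (112 + (18 + 4*1 + 5/1)*(-1/340))² = (112 + (18 + 4 + 5*1)*(-1/340))² = (112 + (18 + 4 + 5)*(-1/340))² = (112 + 27*(-1/340))² = (112 - 27/340)² = (38053/340)² = 1448030809/115600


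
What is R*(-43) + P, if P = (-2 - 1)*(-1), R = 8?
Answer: -341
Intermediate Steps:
P = 3 (P = -3*(-1) = 3)
R*(-43) + P = 8*(-43) + 3 = -344 + 3 = -341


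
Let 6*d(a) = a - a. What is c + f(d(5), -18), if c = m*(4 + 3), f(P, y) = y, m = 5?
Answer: 17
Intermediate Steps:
d(a) = 0 (d(a) = (a - a)/6 = (⅙)*0 = 0)
c = 35 (c = 5*(4 + 3) = 5*7 = 35)
c + f(d(5), -18) = 35 - 18 = 17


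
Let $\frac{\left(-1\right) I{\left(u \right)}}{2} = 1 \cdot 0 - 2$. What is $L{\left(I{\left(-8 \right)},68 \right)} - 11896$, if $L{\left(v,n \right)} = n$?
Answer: $-11828$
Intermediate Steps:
$I{\left(u \right)} = 4$ ($I{\left(u \right)} = - 2 \left(1 \cdot 0 - 2\right) = - 2 \left(0 - 2\right) = \left(-2\right) \left(-2\right) = 4$)
$L{\left(I{\left(-8 \right)},68 \right)} - 11896 = 68 - 11896 = -11828$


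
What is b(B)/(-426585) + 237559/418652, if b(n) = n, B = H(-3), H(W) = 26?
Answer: 101328221063/178590663420 ≈ 0.56738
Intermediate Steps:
B = 26
b(B)/(-426585) + 237559/418652 = 26/(-426585) + 237559/418652 = 26*(-1/426585) + 237559*(1/418652) = -26/426585 + 237559/418652 = 101328221063/178590663420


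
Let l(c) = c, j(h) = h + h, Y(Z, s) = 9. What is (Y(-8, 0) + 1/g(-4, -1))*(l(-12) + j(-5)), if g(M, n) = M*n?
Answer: -407/2 ≈ -203.50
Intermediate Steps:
j(h) = 2*h
(Y(-8, 0) + 1/g(-4, -1))*(l(-12) + j(-5)) = (9 + 1/(-4*(-1)))*(-12 + 2*(-5)) = (9 + 1/4)*(-12 - 10) = (9 + ¼)*(-22) = (37/4)*(-22) = -407/2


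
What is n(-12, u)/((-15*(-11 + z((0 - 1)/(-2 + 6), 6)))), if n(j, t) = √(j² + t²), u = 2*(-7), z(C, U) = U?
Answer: 2*√85/75 ≈ 0.24585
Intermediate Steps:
u = -14
n(-12, u)/((-15*(-11 + z((0 - 1)/(-2 + 6), 6)))) = √((-12)² + (-14)²)/((-15*(-11 + 6))) = √(144 + 196)/((-15*(-5))) = √340/75 = (2*√85)*(1/75) = 2*√85/75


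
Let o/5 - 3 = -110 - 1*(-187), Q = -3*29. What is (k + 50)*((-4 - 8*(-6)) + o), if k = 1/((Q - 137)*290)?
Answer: 360527889/16240 ≈ 22200.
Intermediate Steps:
Q = -87
k = -1/64960 (k = 1/(-87 - 137*290) = (1/290)/(-224) = -1/224*1/290 = -1/64960 ≈ -1.5394e-5)
o = 400 (o = 15 + 5*(-110 - 1*(-187)) = 15 + 5*(-110 + 187) = 15 + 5*77 = 15 + 385 = 400)
(k + 50)*((-4 - 8*(-6)) + o) = (-1/64960 + 50)*((-4 - 8*(-6)) + 400) = 3247999*((-4 + 48) + 400)/64960 = 3247999*(44 + 400)/64960 = (3247999/64960)*444 = 360527889/16240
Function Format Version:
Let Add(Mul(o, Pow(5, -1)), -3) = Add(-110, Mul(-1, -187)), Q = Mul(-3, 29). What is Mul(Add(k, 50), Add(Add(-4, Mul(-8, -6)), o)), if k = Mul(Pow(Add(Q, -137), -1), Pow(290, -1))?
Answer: Rational(360527889, 16240) ≈ 22200.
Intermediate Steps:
Q = -87
k = Rational(-1, 64960) (k = Mul(Pow(Add(-87, -137), -1), Pow(290, -1)) = Mul(Pow(-224, -1), Rational(1, 290)) = Mul(Rational(-1, 224), Rational(1, 290)) = Rational(-1, 64960) ≈ -1.5394e-5)
o = 400 (o = Add(15, Mul(5, Add(-110, Mul(-1, -187)))) = Add(15, Mul(5, Add(-110, 187))) = Add(15, Mul(5, 77)) = Add(15, 385) = 400)
Mul(Add(k, 50), Add(Add(-4, Mul(-8, -6)), o)) = Mul(Add(Rational(-1, 64960), 50), Add(Add(-4, Mul(-8, -6)), 400)) = Mul(Rational(3247999, 64960), Add(Add(-4, 48), 400)) = Mul(Rational(3247999, 64960), Add(44, 400)) = Mul(Rational(3247999, 64960), 444) = Rational(360527889, 16240)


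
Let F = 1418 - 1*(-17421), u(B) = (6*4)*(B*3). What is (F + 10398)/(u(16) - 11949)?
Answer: -29237/10797 ≈ -2.7079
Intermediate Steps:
u(B) = 72*B (u(B) = 24*(3*B) = 72*B)
F = 18839 (F = 1418 + 17421 = 18839)
(F + 10398)/(u(16) - 11949) = (18839 + 10398)/(72*16 - 11949) = 29237/(1152 - 11949) = 29237/(-10797) = 29237*(-1/10797) = -29237/10797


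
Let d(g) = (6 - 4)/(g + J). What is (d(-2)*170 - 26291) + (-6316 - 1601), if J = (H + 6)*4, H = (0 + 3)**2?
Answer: -991862/29 ≈ -34202.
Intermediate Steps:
H = 9 (H = 3**2 = 9)
J = 60 (J = (9 + 6)*4 = 15*4 = 60)
d(g) = 2/(60 + g) (d(g) = (6 - 4)/(g + 60) = 2/(60 + g))
(d(-2)*170 - 26291) + (-6316 - 1601) = ((2/(60 - 2))*170 - 26291) + (-6316 - 1601) = ((2/58)*170 - 26291) - 7917 = ((2*(1/58))*170 - 26291) - 7917 = ((1/29)*170 - 26291) - 7917 = (170/29 - 26291) - 7917 = -762269/29 - 7917 = -991862/29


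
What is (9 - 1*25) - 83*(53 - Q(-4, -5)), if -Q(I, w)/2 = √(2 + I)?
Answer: -4415 - 166*I*√2 ≈ -4415.0 - 234.76*I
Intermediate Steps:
Q(I, w) = -2*√(2 + I)
(9 - 1*25) - 83*(53 - Q(-4, -5)) = (9 - 1*25) - 83*(53 - (-2)*√(2 - 4)) = (9 - 25) - 83*(53 - (-2)*√(-2)) = -16 - 83*(53 - (-2)*I*√2) = -16 - 83*(53 + 2*I*√2) = -16 + (-4399 - 166*I*√2) = -4415 - 166*I*√2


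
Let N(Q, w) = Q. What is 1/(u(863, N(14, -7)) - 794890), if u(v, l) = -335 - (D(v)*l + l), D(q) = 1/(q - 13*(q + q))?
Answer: -21575/17157281411 ≈ -1.2575e-6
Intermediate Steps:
D(q) = -1/(25*q) (D(q) = 1/(q - 26*q) = 1/(-25*q) = -1/(25*q))
u(v, l) = -335 - l + l/(25*v) (u(v, l) = -335 - ((-1/(25*v))*l + l) = -335 - (-l/(25*v) + l) = -335 - (l - l/(25*v)) = -335 + (-l + l/(25*v)) = -335 - l + l/(25*v))
1/(u(863, N(14, -7)) - 794890) = 1/((-335 - 1*14 + (1/25)*14/863) - 794890) = 1/((-335 - 14 + (1/25)*14*(1/863)) - 794890) = 1/((-335 - 14 + 14/21575) - 794890) = 1/(-7529661/21575 - 794890) = 1/(-17157281411/21575) = -21575/17157281411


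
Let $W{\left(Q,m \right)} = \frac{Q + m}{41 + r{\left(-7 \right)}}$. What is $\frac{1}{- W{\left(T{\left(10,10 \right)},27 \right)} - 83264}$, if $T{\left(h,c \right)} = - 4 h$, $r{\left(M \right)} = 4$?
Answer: $- \frac{45}{3746867} \approx -1.201 \cdot 10^{-5}$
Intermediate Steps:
$W{\left(Q,m \right)} = \frac{Q}{45} + \frac{m}{45}$ ($W{\left(Q,m \right)} = \frac{Q + m}{41 + 4} = \frac{Q + m}{45} = \left(Q + m\right) \frac{1}{45} = \frac{Q}{45} + \frac{m}{45}$)
$\frac{1}{- W{\left(T{\left(10,10 \right)},27 \right)} - 83264} = \frac{1}{- (\frac{\left(-4\right) 10}{45} + \frac{1}{45} \cdot 27) - 83264} = \frac{1}{- (\frac{1}{45} \left(-40\right) + \frac{3}{5}) - 83264} = \frac{1}{- (- \frac{8}{9} + \frac{3}{5}) - 83264} = \frac{1}{\left(-1\right) \left(- \frac{13}{45}\right) - 83264} = \frac{1}{\frac{13}{45} - 83264} = \frac{1}{- \frac{3746867}{45}} = - \frac{45}{3746867}$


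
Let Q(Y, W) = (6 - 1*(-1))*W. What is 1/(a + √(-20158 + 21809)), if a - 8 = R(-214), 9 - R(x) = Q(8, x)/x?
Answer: -10/1551 + √1651/1551 ≈ 0.019750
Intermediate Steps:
Q(Y, W) = 7*W (Q(Y, W) = (6 + 1)*W = 7*W)
R(x) = 2 (R(x) = 9 - 7*x/x = 9 - 1*7 = 9 - 7 = 2)
a = 10 (a = 8 + 2 = 10)
1/(a + √(-20158 + 21809)) = 1/(10 + √(-20158 + 21809)) = 1/(10 + √1651)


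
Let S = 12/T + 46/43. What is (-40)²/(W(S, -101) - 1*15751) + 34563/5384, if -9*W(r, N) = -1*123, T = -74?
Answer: 401486289/63547352 ≈ 6.3179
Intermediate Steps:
S = 1444/1591 (S = 12/(-74) + 46/43 = 12*(-1/74) + 46*(1/43) = -6/37 + 46/43 = 1444/1591 ≈ 0.90761)
W(r, N) = 41/3 (W(r, N) = -(-1)*123/9 = -⅑*(-123) = 41/3)
(-40)²/(W(S, -101) - 1*15751) + 34563/5384 = (-40)²/(41/3 - 1*15751) + 34563/5384 = 1600/(41/3 - 15751) + 34563*(1/5384) = 1600/(-47212/3) + 34563/5384 = 1600*(-3/47212) + 34563/5384 = -1200/11803 + 34563/5384 = 401486289/63547352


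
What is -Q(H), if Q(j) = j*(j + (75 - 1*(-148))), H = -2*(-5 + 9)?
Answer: 1720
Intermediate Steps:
H = -8 (H = -2*4 = -8)
Q(j) = j*(223 + j) (Q(j) = j*(j + (75 + 148)) = j*(j + 223) = j*(223 + j))
-Q(H) = -(-8)*(223 - 8) = -(-8)*215 = -1*(-1720) = 1720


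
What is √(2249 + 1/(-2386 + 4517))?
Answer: 2*√2553268305/2131 ≈ 47.424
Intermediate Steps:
√(2249 + 1/(-2386 + 4517)) = √(2249 + 1/2131) = √(4792620/2131) = 2*√2553268305/2131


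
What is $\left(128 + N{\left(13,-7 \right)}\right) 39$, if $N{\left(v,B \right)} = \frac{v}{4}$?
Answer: $\frac{20475}{4} \approx 5118.8$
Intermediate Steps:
$N{\left(v,B \right)} = \frac{v}{4}$ ($N{\left(v,B \right)} = v \frac{1}{4} = \frac{v}{4}$)
$\left(128 + N{\left(13,-7 \right)}\right) 39 = \left(128 + \frac{1}{4} \cdot 13\right) 39 = \left(128 + \frac{13}{4}\right) 39 = \frac{525}{4} \cdot 39 = \frac{20475}{4}$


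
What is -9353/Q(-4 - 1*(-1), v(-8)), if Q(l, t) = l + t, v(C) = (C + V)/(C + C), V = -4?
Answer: 37412/9 ≈ 4156.9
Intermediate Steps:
v(C) = (-4 + C)/(2*C) (v(C) = (C - 4)/(C + C) = (-4 + C)/((2*C)) = (-4 + C)*(1/(2*C)) = (-4 + C)/(2*C))
-9353/Q(-4 - 1*(-1), v(-8)) = -9353/((-4 - 1*(-1)) + (½)*(-4 - 8)/(-8)) = -9353/((-4 + 1) + (½)*(-⅛)*(-12)) = -9353/(-3 + ¾) = -9353/(-9/4) = -9353*(-4/9) = 37412/9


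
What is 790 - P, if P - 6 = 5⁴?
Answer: 159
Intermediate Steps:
P = 631 (P = 6 + 5⁴ = 6 + 625 = 631)
790 - P = 790 - 1*631 = 790 - 631 = 159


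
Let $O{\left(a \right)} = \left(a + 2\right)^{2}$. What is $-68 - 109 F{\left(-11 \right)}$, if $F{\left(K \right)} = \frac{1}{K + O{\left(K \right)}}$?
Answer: $- \frac{4869}{70} \approx -69.557$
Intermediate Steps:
$O{\left(a \right)} = \left(2 + a\right)^{2}$
$F{\left(K \right)} = \frac{1}{K + \left(2 + K\right)^{2}}$
$-68 - 109 F{\left(-11 \right)} = -68 - \frac{109}{-11 + \left(2 - 11\right)^{2}} = -68 - \frac{109}{-11 + \left(-9\right)^{2}} = -68 - \frac{109}{-11 + 81} = -68 - \frac{109}{70} = - \frac{4869}{70}$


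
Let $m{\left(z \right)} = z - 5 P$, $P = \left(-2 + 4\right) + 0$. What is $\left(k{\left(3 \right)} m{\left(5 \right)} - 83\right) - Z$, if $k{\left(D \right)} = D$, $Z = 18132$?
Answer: $-18230$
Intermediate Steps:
$P = 2$ ($P = 2 + 0 = 2$)
$m{\left(z \right)} = -10 + z$ ($m{\left(z \right)} = z - 10 = -10 + z$)
$\left(k{\left(3 \right)} m{\left(5 \right)} - 83\right) - Z = \left(3 \left(-10 + 5\right) - 83\right) - 18132 = \left(3 \left(-5\right) - 83\right) - 18132 = \left(-15 - 83\right) - 18132 = -98 - 18132 = -18230$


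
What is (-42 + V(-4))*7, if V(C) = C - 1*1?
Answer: -329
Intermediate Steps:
V(C) = -1 + C (V(C) = C - 1 = -1 + C)
(-42 + V(-4))*7 = (-42 + (-1 - 4))*7 = (-42 - 5)*7 = -47*7 = -329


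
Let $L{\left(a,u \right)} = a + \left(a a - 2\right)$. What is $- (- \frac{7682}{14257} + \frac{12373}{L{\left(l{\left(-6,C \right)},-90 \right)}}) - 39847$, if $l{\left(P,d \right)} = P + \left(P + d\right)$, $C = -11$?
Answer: $- \frac{286494264349}{7185528} \approx -39871.0$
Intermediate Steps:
$l{\left(P,d \right)} = d + 2 P$
$L{\left(a,u \right)} = -2 + a + a^{2}$ ($L{\left(a,u \right)} = a + \left(a^{2} - 2\right) = a + \left(-2 + a^{2}\right) = -2 + a + a^{2}$)
$- (- \frac{7682}{14257} + \frac{12373}{L{\left(l{\left(-6,C \right)},-90 \right)}}) - 39847 = - (- \frac{7682}{14257} + \frac{12373}{-2 + \left(-11 + 2 \left(-6\right)\right) + \left(-11 + 2 \left(-6\right)\right)^{2}}) - 39847 = - (\left(-7682\right) \frac{1}{14257} + \frac{12373}{-2 - 23 + \left(-11 - 12\right)^{2}}) - 39847 = - (- \frac{7682}{14257} + \frac{12373}{-2 - 23 + \left(-23\right)^{2}}) - 39847 = - (- \frac{7682}{14257} + \frac{12373}{-2 - 23 + 529}) - 39847 = - (- \frac{7682}{14257} + \frac{12373}{504}) - 39847 = \left(-1\right) \frac{172530133}{7185528} - 39847 = - \frac{172530133}{7185528} - 39847 = - \frac{286494264349}{7185528}$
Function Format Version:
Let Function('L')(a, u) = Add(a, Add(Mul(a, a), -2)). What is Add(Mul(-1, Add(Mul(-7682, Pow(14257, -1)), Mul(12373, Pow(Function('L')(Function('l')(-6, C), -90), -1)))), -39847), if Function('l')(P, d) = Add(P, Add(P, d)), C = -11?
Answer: Rational(-286494264349, 7185528) ≈ -39871.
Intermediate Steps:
Function('l')(P, d) = Add(d, Mul(2, P))
Function('L')(a, u) = Add(-2, a, Pow(a, 2)) (Function('L')(a, u) = Add(a, Add(Pow(a, 2), -2)) = Add(a, Add(-2, Pow(a, 2))) = Add(-2, a, Pow(a, 2)))
Add(Mul(-1, Add(Mul(-7682, Pow(14257, -1)), Mul(12373, Pow(Function('L')(Function('l')(-6, C), -90), -1)))), -39847) = Add(Mul(-1, Add(Mul(-7682, Pow(14257, -1)), Mul(12373, Pow(Add(-2, Add(-11, Mul(2, -6)), Pow(Add(-11, Mul(2, -6)), 2)), -1)))), -39847) = Add(Mul(-1, Add(Mul(-7682, Rational(1, 14257)), Mul(12373, Pow(Add(-2, Add(-11, -12), Pow(Add(-11, -12), 2)), -1)))), -39847) = Add(Mul(-1, Add(Rational(-7682, 14257), Mul(12373, Pow(Add(-2, -23, Pow(-23, 2)), -1)))), -39847) = Add(Mul(-1, Add(Rational(-7682, 14257), Mul(12373, Pow(Add(-2, -23, 529), -1)))), -39847) = Add(Mul(-1, Add(Rational(-7682, 14257), Mul(12373, Pow(504, -1)))), -39847) = Add(Mul(-1, Add(Rational(-7682, 14257), Mul(12373, Rational(1, 504)))), -39847) = Add(Mul(-1, Add(Rational(-7682, 14257), Rational(12373, 504))), -39847) = Add(Mul(-1, Rational(172530133, 7185528)), -39847) = Add(Rational(-172530133, 7185528), -39847) = Rational(-286494264349, 7185528)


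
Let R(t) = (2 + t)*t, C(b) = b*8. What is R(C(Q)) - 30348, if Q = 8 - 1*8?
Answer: -30348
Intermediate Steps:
Q = 0 (Q = 8 - 8 = 0)
C(b) = 8*b
R(t) = t*(2 + t)
R(C(Q)) - 30348 = (8*0)*(2 + 8*0) - 30348 = 0*(2 + 0) - 30348 = 0*2 - 30348 = 0 - 30348 = -30348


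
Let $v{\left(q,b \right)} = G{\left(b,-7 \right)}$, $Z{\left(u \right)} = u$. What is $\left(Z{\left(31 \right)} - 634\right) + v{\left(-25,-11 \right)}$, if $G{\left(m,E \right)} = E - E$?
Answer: $-603$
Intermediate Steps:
$G{\left(m,E \right)} = 0$
$v{\left(q,b \right)} = 0$
$\left(Z{\left(31 \right)} - 634\right) + v{\left(-25,-11 \right)} = \left(31 - 634\right) + 0 = -603 + 0 = -603$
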